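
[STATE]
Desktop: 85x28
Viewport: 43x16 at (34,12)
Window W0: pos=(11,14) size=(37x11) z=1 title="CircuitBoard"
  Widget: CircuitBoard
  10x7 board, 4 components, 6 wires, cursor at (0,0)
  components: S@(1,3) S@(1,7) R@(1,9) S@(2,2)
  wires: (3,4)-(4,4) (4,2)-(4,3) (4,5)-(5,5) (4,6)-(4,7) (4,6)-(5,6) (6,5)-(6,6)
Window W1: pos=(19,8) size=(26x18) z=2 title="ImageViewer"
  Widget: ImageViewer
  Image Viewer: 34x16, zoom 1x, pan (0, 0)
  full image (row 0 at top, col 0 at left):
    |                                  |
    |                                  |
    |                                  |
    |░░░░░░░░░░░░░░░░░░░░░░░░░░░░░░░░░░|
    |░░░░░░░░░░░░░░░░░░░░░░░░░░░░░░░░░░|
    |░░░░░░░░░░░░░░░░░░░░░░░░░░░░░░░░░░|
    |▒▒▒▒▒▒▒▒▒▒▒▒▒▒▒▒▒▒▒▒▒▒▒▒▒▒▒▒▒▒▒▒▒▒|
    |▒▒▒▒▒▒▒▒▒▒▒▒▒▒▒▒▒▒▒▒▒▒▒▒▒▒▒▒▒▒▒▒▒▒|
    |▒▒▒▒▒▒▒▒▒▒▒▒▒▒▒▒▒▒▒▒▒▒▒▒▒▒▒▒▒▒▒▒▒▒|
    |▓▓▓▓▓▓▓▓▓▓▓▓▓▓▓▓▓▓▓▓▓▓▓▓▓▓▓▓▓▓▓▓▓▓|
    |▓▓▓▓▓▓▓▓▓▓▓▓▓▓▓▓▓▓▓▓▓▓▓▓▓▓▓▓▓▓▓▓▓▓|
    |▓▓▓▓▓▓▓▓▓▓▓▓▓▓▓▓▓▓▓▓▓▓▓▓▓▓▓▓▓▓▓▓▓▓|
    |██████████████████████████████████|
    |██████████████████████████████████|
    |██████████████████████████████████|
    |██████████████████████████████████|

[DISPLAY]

          ┃                                
          ┃                                
░░░░░░░░░░┃━━┓                             
░░░░░░░░░░┃  ┃                             
░░░░░░░░░░┃──┨                             
▒▒▒▒▒▒▒▒▒▒┃  ┃                             
▒▒▒▒▒▒▒▒▒▒┃  ┃                             
▒▒▒▒▒▒▒▒▒▒┃  ┃                             
▓▓▓▓▓▓▓▓▓▓┃  ┃                             
▓▓▓▓▓▓▓▓▓▓┃  ┃                             
▓▓▓▓▓▓▓▓▓▓┃  ┃                             
██████████┃  ┃                             
██████████┃━━┛                             
━━━━━━━━━━┛                                
                                           
                                           


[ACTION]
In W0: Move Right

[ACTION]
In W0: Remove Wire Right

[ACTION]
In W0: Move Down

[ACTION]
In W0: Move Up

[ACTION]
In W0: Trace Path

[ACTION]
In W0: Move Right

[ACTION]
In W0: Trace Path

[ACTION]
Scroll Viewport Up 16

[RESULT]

                                           
                                           
                                           
                                           
                                           
                                           
                                           
                                           
━━━━━━━━━━┓                                
          ┃                                
──────────┨                                
          ┃                                
          ┃                                
          ┃                                
░░░░░░░░░░┃━━┓                             
░░░░░░░░░░┃  ┃                             


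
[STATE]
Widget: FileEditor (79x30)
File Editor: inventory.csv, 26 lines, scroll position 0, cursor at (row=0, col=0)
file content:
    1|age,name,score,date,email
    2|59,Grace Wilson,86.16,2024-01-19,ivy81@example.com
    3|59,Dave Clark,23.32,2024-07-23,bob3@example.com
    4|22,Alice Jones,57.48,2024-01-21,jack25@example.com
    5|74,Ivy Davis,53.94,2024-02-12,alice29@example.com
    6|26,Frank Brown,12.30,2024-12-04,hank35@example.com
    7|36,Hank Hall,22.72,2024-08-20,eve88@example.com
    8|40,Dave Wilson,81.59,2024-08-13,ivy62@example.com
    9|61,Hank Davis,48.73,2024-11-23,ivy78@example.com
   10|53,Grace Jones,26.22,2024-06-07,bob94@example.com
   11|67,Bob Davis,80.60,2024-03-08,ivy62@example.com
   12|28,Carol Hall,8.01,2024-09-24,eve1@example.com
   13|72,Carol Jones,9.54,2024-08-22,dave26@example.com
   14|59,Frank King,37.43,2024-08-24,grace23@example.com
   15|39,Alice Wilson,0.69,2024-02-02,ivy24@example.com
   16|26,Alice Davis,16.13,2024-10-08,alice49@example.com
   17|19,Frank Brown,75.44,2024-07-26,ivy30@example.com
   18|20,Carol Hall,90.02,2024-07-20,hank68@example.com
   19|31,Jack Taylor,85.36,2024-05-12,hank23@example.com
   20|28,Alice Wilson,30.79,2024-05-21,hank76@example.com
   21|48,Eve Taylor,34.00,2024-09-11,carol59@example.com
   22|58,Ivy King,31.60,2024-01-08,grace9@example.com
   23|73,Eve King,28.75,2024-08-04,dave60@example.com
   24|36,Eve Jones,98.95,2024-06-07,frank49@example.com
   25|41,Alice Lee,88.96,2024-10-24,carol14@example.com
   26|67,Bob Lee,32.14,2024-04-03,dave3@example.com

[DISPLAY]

█ge,name,score,date,email                                                     ▲
59,Grace Wilson,86.16,2024-01-19,ivy81@example.com                            █
59,Dave Clark,23.32,2024-07-23,bob3@example.com                               ░
22,Alice Jones,57.48,2024-01-21,jack25@example.com                            ░
74,Ivy Davis,53.94,2024-02-12,alice29@example.com                             ░
26,Frank Brown,12.30,2024-12-04,hank35@example.com                            ░
36,Hank Hall,22.72,2024-08-20,eve88@example.com                               ░
40,Dave Wilson,81.59,2024-08-13,ivy62@example.com                             ░
61,Hank Davis,48.73,2024-11-23,ivy78@example.com                              ░
53,Grace Jones,26.22,2024-06-07,bob94@example.com                             ░
67,Bob Davis,80.60,2024-03-08,ivy62@example.com                               ░
28,Carol Hall,8.01,2024-09-24,eve1@example.com                                ░
72,Carol Jones,9.54,2024-08-22,dave26@example.com                             ░
59,Frank King,37.43,2024-08-24,grace23@example.com                            ░
39,Alice Wilson,0.69,2024-02-02,ivy24@example.com                             ░
26,Alice Davis,16.13,2024-10-08,alice49@example.com                           ░
19,Frank Brown,75.44,2024-07-26,ivy30@example.com                             ░
20,Carol Hall,90.02,2024-07-20,hank68@example.com                             ░
31,Jack Taylor,85.36,2024-05-12,hank23@example.com                            ░
28,Alice Wilson,30.79,2024-05-21,hank76@example.com                           ░
48,Eve Taylor,34.00,2024-09-11,carol59@example.com                            ░
58,Ivy King,31.60,2024-01-08,grace9@example.com                               ░
73,Eve King,28.75,2024-08-04,dave60@example.com                               ░
36,Eve Jones,98.95,2024-06-07,frank49@example.com                             ░
41,Alice Lee,88.96,2024-10-24,carol14@example.com                             ░
67,Bob Lee,32.14,2024-04-03,dave3@example.com                                 ░
                                                                              ░
                                                                              ░
                                                                              ░
                                                                              ▼


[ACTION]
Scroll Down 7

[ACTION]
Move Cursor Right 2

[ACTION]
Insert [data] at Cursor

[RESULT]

agdata█,name,score,date,email                                                 ▲
59,Grace Wilson,86.16,2024-01-19,ivy81@example.com                            █
59,Dave Clark,23.32,2024-07-23,bob3@example.com                               ░
22,Alice Jones,57.48,2024-01-21,jack25@example.com                            ░
74,Ivy Davis,53.94,2024-02-12,alice29@example.com                             ░
26,Frank Brown,12.30,2024-12-04,hank35@example.com                            ░
36,Hank Hall,22.72,2024-08-20,eve88@example.com                               ░
40,Dave Wilson,81.59,2024-08-13,ivy62@example.com                             ░
61,Hank Davis,48.73,2024-11-23,ivy78@example.com                              ░
53,Grace Jones,26.22,2024-06-07,bob94@example.com                             ░
67,Bob Davis,80.60,2024-03-08,ivy62@example.com                               ░
28,Carol Hall,8.01,2024-09-24,eve1@example.com                                ░
72,Carol Jones,9.54,2024-08-22,dave26@example.com                             ░
59,Frank King,37.43,2024-08-24,grace23@example.com                            ░
39,Alice Wilson,0.69,2024-02-02,ivy24@example.com                             ░
26,Alice Davis,16.13,2024-10-08,alice49@example.com                           ░
19,Frank Brown,75.44,2024-07-26,ivy30@example.com                             ░
20,Carol Hall,90.02,2024-07-20,hank68@example.com                             ░
31,Jack Taylor,85.36,2024-05-12,hank23@example.com                            ░
28,Alice Wilson,30.79,2024-05-21,hank76@example.com                           ░
48,Eve Taylor,34.00,2024-09-11,carol59@example.com                            ░
58,Ivy King,31.60,2024-01-08,grace9@example.com                               ░
73,Eve King,28.75,2024-08-04,dave60@example.com                               ░
36,Eve Jones,98.95,2024-06-07,frank49@example.com                             ░
41,Alice Lee,88.96,2024-10-24,carol14@example.com                             ░
67,Bob Lee,32.14,2024-04-03,dave3@example.com                                 ░
                                                                              ░
                                                                              ░
                                                                              ░
                                                                              ▼


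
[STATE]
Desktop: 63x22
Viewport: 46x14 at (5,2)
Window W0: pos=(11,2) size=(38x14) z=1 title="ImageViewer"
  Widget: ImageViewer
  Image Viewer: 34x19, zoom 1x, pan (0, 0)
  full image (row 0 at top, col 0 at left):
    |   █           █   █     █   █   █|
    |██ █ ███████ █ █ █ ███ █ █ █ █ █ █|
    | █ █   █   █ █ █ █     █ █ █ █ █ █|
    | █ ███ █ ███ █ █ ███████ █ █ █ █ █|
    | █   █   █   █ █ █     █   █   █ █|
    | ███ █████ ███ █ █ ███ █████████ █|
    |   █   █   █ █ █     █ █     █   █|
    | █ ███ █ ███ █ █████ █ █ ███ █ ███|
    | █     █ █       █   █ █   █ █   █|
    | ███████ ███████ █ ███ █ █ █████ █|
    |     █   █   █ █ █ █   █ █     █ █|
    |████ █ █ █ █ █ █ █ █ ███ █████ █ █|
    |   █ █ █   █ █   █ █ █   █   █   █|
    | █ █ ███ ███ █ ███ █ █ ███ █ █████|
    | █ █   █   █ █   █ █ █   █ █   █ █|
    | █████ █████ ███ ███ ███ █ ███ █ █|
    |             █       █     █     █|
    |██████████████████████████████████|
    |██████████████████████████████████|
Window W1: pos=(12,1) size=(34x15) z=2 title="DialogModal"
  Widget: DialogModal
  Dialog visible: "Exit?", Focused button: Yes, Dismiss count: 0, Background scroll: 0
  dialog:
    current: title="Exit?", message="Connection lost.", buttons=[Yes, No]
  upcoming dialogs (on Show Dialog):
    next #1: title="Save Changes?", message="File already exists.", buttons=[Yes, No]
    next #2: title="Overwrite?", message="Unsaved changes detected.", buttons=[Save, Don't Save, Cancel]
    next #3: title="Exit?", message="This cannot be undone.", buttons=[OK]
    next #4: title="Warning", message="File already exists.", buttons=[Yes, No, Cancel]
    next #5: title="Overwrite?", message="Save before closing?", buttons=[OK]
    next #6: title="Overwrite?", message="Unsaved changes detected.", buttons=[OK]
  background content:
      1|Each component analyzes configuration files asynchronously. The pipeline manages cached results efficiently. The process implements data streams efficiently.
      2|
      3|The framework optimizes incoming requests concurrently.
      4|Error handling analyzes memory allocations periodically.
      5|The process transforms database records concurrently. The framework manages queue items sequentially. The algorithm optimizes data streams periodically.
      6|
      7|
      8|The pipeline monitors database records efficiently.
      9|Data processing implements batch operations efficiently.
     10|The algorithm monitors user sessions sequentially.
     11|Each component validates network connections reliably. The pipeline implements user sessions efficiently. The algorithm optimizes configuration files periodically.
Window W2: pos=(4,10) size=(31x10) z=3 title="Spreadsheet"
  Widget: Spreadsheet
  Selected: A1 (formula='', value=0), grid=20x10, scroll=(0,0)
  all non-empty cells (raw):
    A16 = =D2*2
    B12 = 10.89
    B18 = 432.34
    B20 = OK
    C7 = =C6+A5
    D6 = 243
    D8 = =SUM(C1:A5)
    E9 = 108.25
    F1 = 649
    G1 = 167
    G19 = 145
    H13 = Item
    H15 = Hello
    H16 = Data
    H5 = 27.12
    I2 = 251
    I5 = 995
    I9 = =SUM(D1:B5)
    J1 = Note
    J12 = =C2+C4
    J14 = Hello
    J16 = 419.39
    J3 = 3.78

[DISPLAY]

      ┏┃ DialogModal                    ┃━━┓  
      ┃┠────────────────────────────────┨  ┃  
      ┠┃Each component analyzes configur┃──┨  
      ┃┃                                ┃  ┃  
      ┃┃The framework optimizes incoming┃  ┃  
      ┃┃Error ┌──────────────────┐mory a┃  ┃  
      ┃┃The pr│      Exit?       │abase ┃  ┃  
      ┃┃      │ Connection lost. │      ┃  ┃  
━━━━━━━━━━━━━━━━━━━━━━━━━━━━━┓   │      ┃  ┃  
 Spreadsheet                 ┃───┘base r┃  ┃  
─────────────────────────────┨ents batch┃  ┃  
A1:                          ┃ user sess┃  ┃  
       A       B       C     ┃es network┃  ┃  
-----------------------------┃━━━━━━━━━━┛━━┛  


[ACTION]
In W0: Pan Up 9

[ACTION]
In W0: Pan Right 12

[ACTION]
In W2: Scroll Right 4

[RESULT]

      ┏┃ DialogModal                    ┃━━┓  
      ┃┠────────────────────────────────┨  ┃  
      ┠┃Each component analyzes configur┃──┨  
      ┃┃                                ┃  ┃  
      ┃┃The framework optimizes incoming┃  ┃  
      ┃┃Error ┌──────────────────┐mory a┃  ┃  
      ┃┃The pr│      Exit?       │abase ┃  ┃  
      ┃┃      │ Connection lost. │      ┃  ┃  
━━━━━━━━━━━━━━━━━━━━━━━━━━━━━┓   │      ┃  ┃  
 Spreadsheet                 ┃───┘base r┃  ┃  
─────────────────────────────┨ents batch┃  ┃  
A1:                          ┃ user sess┃  ┃  
       E       F       G     ┃es network┃  ┃  
-----------------------------┃━━━━━━━━━━┛━━┛  


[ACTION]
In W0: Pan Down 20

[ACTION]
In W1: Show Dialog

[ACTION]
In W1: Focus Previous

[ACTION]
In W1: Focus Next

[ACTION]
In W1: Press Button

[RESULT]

      ┏┃ DialogModal                    ┃━━┓  
      ┃┠────────────────────────────────┨  ┃  
      ┠┃Each component analyzes configur┃──┨  
      ┃┃                                ┃  ┃  
      ┃┃The framework optimizes incoming┃  ┃  
      ┃┃Error handling analyzes memory a┃  ┃  
      ┃┃The process transforms database ┃  ┃  
      ┃┃                                ┃  ┃  
━━━━━━━━━━━━━━━━━━━━━━━━━━━━━┓          ┃  ┃  
 Spreadsheet                 ┃database r┃  ┃  
─────────────────────────────┨ents batch┃  ┃  
A1:                          ┃ user sess┃  ┃  
       E       F       G     ┃es network┃  ┃  
-----------------------------┃━━━━━━━━━━┛━━┛  


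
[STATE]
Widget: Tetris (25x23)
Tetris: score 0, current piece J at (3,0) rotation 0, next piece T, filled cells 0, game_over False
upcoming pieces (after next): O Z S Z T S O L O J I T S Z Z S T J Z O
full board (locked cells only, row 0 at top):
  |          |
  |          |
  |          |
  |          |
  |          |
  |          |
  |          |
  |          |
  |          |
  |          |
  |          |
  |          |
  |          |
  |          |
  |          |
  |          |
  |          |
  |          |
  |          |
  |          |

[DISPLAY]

   █      │Next:         
   ███    │ ▒            
          │▒▒▒           
          │              
          │              
          │              
          │Score:        
          │0             
          │              
          │              
          │              
          │              
          │              
          │              
          │              
          │              
          │              
          │              
          │              
          │              
          │              
          │              
          │              


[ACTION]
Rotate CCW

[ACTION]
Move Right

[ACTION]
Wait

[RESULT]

          │Next:         
     █    │ ▒            
     █    │▒▒▒           
    ██    │              
          │              
          │              
          │Score:        
          │0             
          │              
          │              
          │              
          │              
          │              
          │              
          │              
          │              
          │              
          │              
          │              
          │              
          │              
          │              
          │              


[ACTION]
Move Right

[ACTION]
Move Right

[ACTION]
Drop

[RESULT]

          │Next:         
          │ ▒            
       █  │▒▒▒           
       █  │              
      ██  │              
          │              
          │Score:        
          │0             
          │              
          │              
          │              
          │              
          │              
          │              
          │              
          │              
          │              
          │              
          │              
          │              
          │              
          │              
          │              


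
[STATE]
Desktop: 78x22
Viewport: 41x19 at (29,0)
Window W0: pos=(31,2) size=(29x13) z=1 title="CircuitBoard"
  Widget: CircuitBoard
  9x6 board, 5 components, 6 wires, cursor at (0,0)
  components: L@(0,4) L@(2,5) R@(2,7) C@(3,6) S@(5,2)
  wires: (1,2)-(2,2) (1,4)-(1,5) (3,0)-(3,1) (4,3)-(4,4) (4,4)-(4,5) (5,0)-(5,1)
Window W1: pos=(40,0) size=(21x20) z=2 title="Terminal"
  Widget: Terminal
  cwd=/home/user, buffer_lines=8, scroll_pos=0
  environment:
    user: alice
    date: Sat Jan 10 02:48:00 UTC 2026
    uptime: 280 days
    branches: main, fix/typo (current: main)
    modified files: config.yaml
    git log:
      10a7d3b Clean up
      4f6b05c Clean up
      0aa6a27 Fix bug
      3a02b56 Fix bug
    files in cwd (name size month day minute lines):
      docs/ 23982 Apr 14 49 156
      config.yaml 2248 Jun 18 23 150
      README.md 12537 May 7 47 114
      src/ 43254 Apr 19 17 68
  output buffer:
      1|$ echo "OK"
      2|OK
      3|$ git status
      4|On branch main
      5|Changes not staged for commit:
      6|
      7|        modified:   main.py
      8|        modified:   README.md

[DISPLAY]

           ┏━━━━━━━━━━━━━━━━━━━┓         
           ┃ Terminal          ┃         
  ┏━━━━━━━━┠───────────────────┨         
  ┃ Circuit┃$ echo "OK"        ┃         
  ┠────────┃OK                 ┃         
  ┃   0 1 2┃$ git status       ┃         
  ┃0  [.]  ┃On branch main     ┃         
  ┃        ┃Changes not staged ┃         
  ┃1       ┃                   ┃         
  ┃        ┃        modified:  ┃         
  ┃2       ┃        modified:  ┃         
  ┃        ┃$ █                ┃         
  ┃3   · ─ ┃                   ┃         
  ┃        ┃                   ┃         
  ┗━━━━━━━━┃                   ┃         
           ┃                   ┃         
           ┃                   ┃         
           ┃                   ┃         
           ┃                   ┃         


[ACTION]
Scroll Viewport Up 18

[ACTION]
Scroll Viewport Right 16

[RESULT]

   ┏━━━━━━━━━━━━━━━━━━━┓                 
   ┃ Terminal          ┃                 
━━━┠───────────────────┨                 
uit┃$ echo "OK"        ┃                 
───┃OK                 ┃                 
1 2┃$ git status       ┃                 
]  ┃On branch main     ┃                 
   ┃Changes not staged ┃                 
   ┃                   ┃                 
   ┃        modified:  ┃                 
   ┃        modified:  ┃                 
   ┃$ █                ┃                 
 ─ ┃                   ┃                 
   ┃                   ┃                 
━━━┃                   ┃                 
   ┃                   ┃                 
   ┃                   ┃                 
   ┃                   ┃                 
   ┃                   ┃                 


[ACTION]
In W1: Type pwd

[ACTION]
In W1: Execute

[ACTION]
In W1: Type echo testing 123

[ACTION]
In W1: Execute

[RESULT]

   ┏━━━━━━━━━━━━━━━━━━━┓                 
   ┃ Terminal          ┃                 
━━━┠───────────────────┨                 
uit┃$ echo "OK"        ┃                 
───┃OK                 ┃                 
1 2┃$ git status       ┃                 
]  ┃On branch main     ┃                 
   ┃Changes not staged ┃                 
   ┃                   ┃                 
   ┃        modified:  ┃                 
   ┃        modified:  ┃                 
   ┃$ pwd              ┃                 
 ─ ┃/home/user         ┃                 
   ┃$ echo testing 123 ┃                 
━━━┃testing 123        ┃                 
   ┃$ █                ┃                 
   ┃                   ┃                 
   ┃                   ┃                 
   ┃                   ┃                 


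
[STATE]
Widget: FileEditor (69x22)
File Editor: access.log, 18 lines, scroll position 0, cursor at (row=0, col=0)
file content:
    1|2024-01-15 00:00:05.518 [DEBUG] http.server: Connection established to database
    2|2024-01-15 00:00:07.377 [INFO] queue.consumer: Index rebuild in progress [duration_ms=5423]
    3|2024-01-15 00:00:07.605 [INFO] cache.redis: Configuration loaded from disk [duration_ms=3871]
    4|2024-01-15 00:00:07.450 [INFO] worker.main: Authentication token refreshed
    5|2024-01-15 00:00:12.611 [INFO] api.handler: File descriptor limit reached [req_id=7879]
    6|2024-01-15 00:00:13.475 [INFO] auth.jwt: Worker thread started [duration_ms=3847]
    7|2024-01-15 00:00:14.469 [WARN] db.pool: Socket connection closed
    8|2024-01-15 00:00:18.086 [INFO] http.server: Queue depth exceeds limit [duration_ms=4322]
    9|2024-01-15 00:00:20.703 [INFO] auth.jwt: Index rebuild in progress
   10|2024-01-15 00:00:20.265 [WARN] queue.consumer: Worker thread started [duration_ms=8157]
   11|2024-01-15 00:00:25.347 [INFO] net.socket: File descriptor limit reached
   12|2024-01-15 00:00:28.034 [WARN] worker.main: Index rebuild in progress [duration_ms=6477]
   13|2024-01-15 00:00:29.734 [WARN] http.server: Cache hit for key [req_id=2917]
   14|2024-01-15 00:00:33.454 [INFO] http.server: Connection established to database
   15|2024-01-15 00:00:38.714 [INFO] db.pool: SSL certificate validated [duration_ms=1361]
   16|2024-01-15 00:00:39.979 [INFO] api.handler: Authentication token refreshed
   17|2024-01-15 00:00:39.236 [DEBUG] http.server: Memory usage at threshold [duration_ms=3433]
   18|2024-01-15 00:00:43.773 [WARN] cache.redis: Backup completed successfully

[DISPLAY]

█024-01-15 00:00:05.518 [DEBUG] http.server: Connection established ▲
2024-01-15 00:00:07.377 [INFO] queue.consumer: Index rebuild in prog█
2024-01-15 00:00:07.605 [INFO] cache.redis: Configuration loaded fro░
2024-01-15 00:00:07.450 [INFO] worker.main: Authentication token ref░
2024-01-15 00:00:12.611 [INFO] api.handler: File descriptor limit re░
2024-01-15 00:00:13.475 [INFO] auth.jwt: Worker thread started [dura░
2024-01-15 00:00:14.469 [WARN] db.pool: Socket connection closed    ░
2024-01-15 00:00:18.086 [INFO] http.server: Queue depth exceeds limi░
2024-01-15 00:00:20.703 [INFO] auth.jwt: Index rebuild in progress  ░
2024-01-15 00:00:20.265 [WARN] queue.consumer: Worker thread started░
2024-01-15 00:00:25.347 [INFO] net.socket: File descriptor limit rea░
2024-01-15 00:00:28.034 [WARN] worker.main: Index rebuild in progres░
2024-01-15 00:00:29.734 [WARN] http.server: Cache hit for key [req_i░
2024-01-15 00:00:33.454 [INFO] http.server: Connection established t░
2024-01-15 00:00:38.714 [INFO] db.pool: SSL certificate validated [d░
2024-01-15 00:00:39.979 [INFO] api.handler: Authentication token ref░
2024-01-15 00:00:39.236 [DEBUG] http.server: Memory usage at thresho░
2024-01-15 00:00:43.773 [WARN] cache.redis: Backup completed success░
                                                                    ░
                                                                    ░
                                                                    ░
                                                                    ▼


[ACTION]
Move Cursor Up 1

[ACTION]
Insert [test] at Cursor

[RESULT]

test█024-01-15 00:00:05.518 [DEBUG] http.server: Connection establis▲
2024-01-15 00:00:07.377 [INFO] queue.consumer: Index rebuild in prog█
2024-01-15 00:00:07.605 [INFO] cache.redis: Configuration loaded fro░
2024-01-15 00:00:07.450 [INFO] worker.main: Authentication token ref░
2024-01-15 00:00:12.611 [INFO] api.handler: File descriptor limit re░
2024-01-15 00:00:13.475 [INFO] auth.jwt: Worker thread started [dura░
2024-01-15 00:00:14.469 [WARN] db.pool: Socket connection closed    ░
2024-01-15 00:00:18.086 [INFO] http.server: Queue depth exceeds limi░
2024-01-15 00:00:20.703 [INFO] auth.jwt: Index rebuild in progress  ░
2024-01-15 00:00:20.265 [WARN] queue.consumer: Worker thread started░
2024-01-15 00:00:25.347 [INFO] net.socket: File descriptor limit rea░
2024-01-15 00:00:28.034 [WARN] worker.main: Index rebuild in progres░
2024-01-15 00:00:29.734 [WARN] http.server: Cache hit for key [req_i░
2024-01-15 00:00:33.454 [INFO] http.server: Connection established t░
2024-01-15 00:00:38.714 [INFO] db.pool: SSL certificate validated [d░
2024-01-15 00:00:39.979 [INFO] api.handler: Authentication token ref░
2024-01-15 00:00:39.236 [DEBUG] http.server: Memory usage at thresho░
2024-01-15 00:00:43.773 [WARN] cache.redis: Backup completed success░
                                                                    ░
                                                                    ░
                                                                    ░
                                                                    ▼


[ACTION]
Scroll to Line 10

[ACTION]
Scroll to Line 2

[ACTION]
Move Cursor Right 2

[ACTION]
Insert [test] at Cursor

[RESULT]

test20test█4-01-15 00:00:05.518 [DEBUG] http.server: Connection esta▲
2024-01-15 00:00:07.377 [INFO] queue.consumer: Index rebuild in prog█
2024-01-15 00:00:07.605 [INFO] cache.redis: Configuration loaded fro░
2024-01-15 00:00:07.450 [INFO] worker.main: Authentication token ref░
2024-01-15 00:00:12.611 [INFO] api.handler: File descriptor limit re░
2024-01-15 00:00:13.475 [INFO] auth.jwt: Worker thread started [dura░
2024-01-15 00:00:14.469 [WARN] db.pool: Socket connection closed    ░
2024-01-15 00:00:18.086 [INFO] http.server: Queue depth exceeds limi░
2024-01-15 00:00:20.703 [INFO] auth.jwt: Index rebuild in progress  ░
2024-01-15 00:00:20.265 [WARN] queue.consumer: Worker thread started░
2024-01-15 00:00:25.347 [INFO] net.socket: File descriptor limit rea░
2024-01-15 00:00:28.034 [WARN] worker.main: Index rebuild in progres░
2024-01-15 00:00:29.734 [WARN] http.server: Cache hit for key [req_i░
2024-01-15 00:00:33.454 [INFO] http.server: Connection established t░
2024-01-15 00:00:38.714 [INFO] db.pool: SSL certificate validated [d░
2024-01-15 00:00:39.979 [INFO] api.handler: Authentication token ref░
2024-01-15 00:00:39.236 [DEBUG] http.server: Memory usage at thresho░
2024-01-15 00:00:43.773 [WARN] cache.redis: Backup completed success░
                                                                    ░
                                                                    ░
                                                                    ░
                                                                    ▼


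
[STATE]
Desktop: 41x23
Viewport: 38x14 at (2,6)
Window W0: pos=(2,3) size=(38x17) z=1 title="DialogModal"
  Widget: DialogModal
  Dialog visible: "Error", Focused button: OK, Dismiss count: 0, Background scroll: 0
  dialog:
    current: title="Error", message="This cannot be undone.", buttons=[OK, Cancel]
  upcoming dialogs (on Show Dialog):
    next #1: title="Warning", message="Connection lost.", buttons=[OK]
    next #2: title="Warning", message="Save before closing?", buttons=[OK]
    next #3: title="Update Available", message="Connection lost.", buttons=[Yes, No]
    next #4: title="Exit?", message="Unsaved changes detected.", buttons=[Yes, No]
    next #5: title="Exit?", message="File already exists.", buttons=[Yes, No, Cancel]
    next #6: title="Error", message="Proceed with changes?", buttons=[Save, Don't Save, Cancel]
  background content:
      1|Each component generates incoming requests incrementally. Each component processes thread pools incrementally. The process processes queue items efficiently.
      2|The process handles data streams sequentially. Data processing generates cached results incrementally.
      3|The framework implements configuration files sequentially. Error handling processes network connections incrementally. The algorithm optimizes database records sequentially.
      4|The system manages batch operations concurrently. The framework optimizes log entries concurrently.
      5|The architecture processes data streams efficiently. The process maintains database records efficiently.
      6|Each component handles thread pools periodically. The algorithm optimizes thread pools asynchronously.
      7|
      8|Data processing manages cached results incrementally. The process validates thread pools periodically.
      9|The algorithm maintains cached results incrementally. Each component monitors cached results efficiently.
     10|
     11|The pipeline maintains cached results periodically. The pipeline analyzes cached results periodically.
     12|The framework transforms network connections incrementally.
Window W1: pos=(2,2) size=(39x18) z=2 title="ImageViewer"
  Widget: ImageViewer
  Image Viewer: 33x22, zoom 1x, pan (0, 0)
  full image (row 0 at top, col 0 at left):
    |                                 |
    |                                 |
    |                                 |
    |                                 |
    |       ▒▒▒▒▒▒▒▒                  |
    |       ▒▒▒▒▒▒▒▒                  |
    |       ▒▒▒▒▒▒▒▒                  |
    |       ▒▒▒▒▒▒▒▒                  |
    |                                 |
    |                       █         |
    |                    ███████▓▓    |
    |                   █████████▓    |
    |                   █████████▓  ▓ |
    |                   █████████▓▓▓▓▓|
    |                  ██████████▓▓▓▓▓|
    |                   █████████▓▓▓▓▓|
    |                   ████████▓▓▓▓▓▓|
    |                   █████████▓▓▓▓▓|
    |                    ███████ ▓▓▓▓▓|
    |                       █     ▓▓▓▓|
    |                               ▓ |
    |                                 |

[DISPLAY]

┃                                     
┃                                     
┃                                     
┃       ▒▒▒▒▒▒▒▒                      
┃       ▒▒▒▒▒▒▒▒                      
┃       ▒▒▒▒▒▒▒▒                      
┃       ▒▒▒▒▒▒▒▒                      
┃                                     
┃                       █             
┃                    ███████▓▓        
┃                   █████████▓        
┃                   █████████▓  ▓     
┃                   █████████▓▓▓▓▓    
┗━━━━━━━━━━━━━━━━━━━━━━━━━━━━━━━━━━━━━


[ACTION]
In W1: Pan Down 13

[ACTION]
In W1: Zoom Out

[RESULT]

┃                  ██████████▓▓▓▓▓    
┃                   █████████▓▓▓▓▓    
┃                   ████████▓▓▓▓▓▓    
┃                   █████████▓▓▓▓▓    
┃                    ███████ ▓▓▓▓▓    
┃                       █     ▓▓▓▓    
┃                               ▓     
┃                                     
┃                                     
┃                                     
┃                                     
┃                                     
┃                                     
┗━━━━━━━━━━━━━━━━━━━━━━━━━━━━━━━━━━━━━


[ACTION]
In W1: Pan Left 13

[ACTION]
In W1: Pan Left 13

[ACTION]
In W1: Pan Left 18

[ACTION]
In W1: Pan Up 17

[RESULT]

┃                                     
┃                                     
┃                                     
┃       ▒▒▒▒▒▒▒▒                      
┃       ▒▒▒▒▒▒▒▒                      
┃       ▒▒▒▒▒▒▒▒                      
┃       ▒▒▒▒▒▒▒▒                      
┃                                     
┃                       █             
┃                    ███████▓▓        
┃                   █████████▓        
┃                   █████████▓  ▓     
┃                   █████████▓▓▓▓▓    
┗━━━━━━━━━━━━━━━━━━━━━━━━━━━━━━━━━━━━━


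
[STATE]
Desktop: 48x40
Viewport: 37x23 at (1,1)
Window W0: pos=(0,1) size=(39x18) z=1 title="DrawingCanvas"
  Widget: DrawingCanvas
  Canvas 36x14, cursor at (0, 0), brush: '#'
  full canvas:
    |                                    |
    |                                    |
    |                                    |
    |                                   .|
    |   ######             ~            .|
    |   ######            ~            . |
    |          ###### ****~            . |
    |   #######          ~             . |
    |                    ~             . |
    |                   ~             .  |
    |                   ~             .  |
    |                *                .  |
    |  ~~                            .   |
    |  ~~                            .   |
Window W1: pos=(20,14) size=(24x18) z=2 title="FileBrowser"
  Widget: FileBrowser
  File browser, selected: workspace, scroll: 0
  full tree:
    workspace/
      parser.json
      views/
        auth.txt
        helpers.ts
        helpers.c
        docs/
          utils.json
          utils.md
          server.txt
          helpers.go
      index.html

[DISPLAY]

━━━━━━━━━━━━━━━━━━━━━━━━━━━━━━━━━━━━━
 DrawingCanvas                       
─────────────────────────────────────
+                                    
                                     
                                     
                                   . 
   ######             ~            . 
   ######            ~            .  
          ###### ****~            .  
   #######          ~             .  
                    ~             .  
                   ~             .   
                   ┏━━━━━━━━━━━━━━━━━
                *  ┃ FileBrowser     
  ~~               ┠─────────────────
  ~~               ┃> [-] workspace/ 
━━━━━━━━━━━━━━━━━━━┃    parser.json  
                   ┃    [+] views/   
                   ┃    index.html   
                   ┃                 
                   ┃                 
                   ┃                 


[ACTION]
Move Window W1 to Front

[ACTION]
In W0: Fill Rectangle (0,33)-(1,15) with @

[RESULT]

━━━━━━━━━━━━━━━━━━━━━━━━━━━━━━━━━━━━━
 DrawingCanvas                       
─────────────────────────────────────
+              @@@@@@@@@@@@@@@@@@@   
               @@@@@@@@@@@@@@@@@@@   
                                     
                                   . 
   ######             ~            . 
   ######            ~            .  
          ###### ****~            .  
   #######          ~             .  
                    ~             .  
                   ~             .   
                   ┏━━━━━━━━━━━━━━━━━
                *  ┃ FileBrowser     
  ~~               ┠─────────────────
  ~~               ┃> [-] workspace/ 
━━━━━━━━━━━━━━━━━━━┃    parser.json  
                   ┃    [+] views/   
                   ┃    index.html   
                   ┃                 
                   ┃                 
                   ┃                 


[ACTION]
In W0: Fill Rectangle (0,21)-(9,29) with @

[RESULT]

━━━━━━━━━━━━━━━━━━━━━━━━━━━━━━━━━━━━━
 DrawingCanvas                       
─────────────────────────────────────
+              @@@@@@@@@@@@@@@@@@@   
               @@@@@@@@@@@@@@@@@@@   
                     @@@@@@@@@       
                     @@@@@@@@@     . 
   ######            @@@@@@@@@     . 
   ######            @@@@@@@@@    .  
          ###### ****@@@@@@@@@    .  
   #######          ~@@@@@@@@@    .  
                    ~@@@@@@@@@    .  
                   ~ @@@@@@@@@   .   
                   ┏━━━━━━━━━━━━━━━━━
                *  ┃ FileBrowser     
  ~~               ┠─────────────────
  ~~               ┃> [-] workspace/ 
━━━━━━━━━━━━━━━━━━━┃    parser.json  
                   ┃    [+] views/   
                   ┃    index.html   
                   ┃                 
                   ┃                 
                   ┃                 


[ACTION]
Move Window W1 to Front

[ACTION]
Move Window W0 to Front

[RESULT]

━━━━━━━━━━━━━━━━━━━━━━━━━━━━━━━━━━━━━
 DrawingCanvas                       
─────────────────────────────────────
+              @@@@@@@@@@@@@@@@@@@   
               @@@@@@@@@@@@@@@@@@@   
                     @@@@@@@@@       
                     @@@@@@@@@     . 
   ######            @@@@@@@@@     . 
   ######            @@@@@@@@@    .  
          ###### ****@@@@@@@@@    .  
   #######          ~@@@@@@@@@    .  
                    ~@@@@@@@@@    .  
                   ~ @@@@@@@@@   .   
                   ~             .   
                *                .   
  ~~                            .    
  ~~                            .    
━━━━━━━━━━━━━━━━━━━━━━━━━━━━━━━━━━━━━
                   ┃    [+] views/   
                   ┃    index.html   
                   ┃                 
                   ┃                 
                   ┃                 
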